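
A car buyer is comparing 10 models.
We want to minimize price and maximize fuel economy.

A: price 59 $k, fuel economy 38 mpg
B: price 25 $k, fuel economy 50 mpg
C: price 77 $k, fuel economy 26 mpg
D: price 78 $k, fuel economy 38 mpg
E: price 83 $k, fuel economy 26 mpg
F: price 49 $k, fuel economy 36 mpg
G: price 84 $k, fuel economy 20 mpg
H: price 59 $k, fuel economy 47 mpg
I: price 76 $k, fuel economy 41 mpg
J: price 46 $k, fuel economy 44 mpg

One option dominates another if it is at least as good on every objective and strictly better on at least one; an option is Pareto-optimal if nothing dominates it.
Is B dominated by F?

No

F vs B: F is worse on price (49 vs 25), so it does not dominate B.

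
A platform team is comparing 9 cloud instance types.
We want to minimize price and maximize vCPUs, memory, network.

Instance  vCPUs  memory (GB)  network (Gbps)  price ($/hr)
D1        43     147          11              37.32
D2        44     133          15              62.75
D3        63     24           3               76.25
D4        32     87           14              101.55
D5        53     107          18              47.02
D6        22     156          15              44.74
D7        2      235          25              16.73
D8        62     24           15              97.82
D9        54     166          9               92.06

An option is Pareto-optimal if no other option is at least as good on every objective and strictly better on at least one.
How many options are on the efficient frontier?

D1: not dominated.
D2: not dominated.
D3: not dominated (best vCPUs).
D4: dominated by D2 (vCPUs 44≥32, memory 133≥87, network 15≥14, price 62.75≤101.55).
D5: not dominated.
D6: not dominated.
D7: not dominated (best memory).
D8: not dominated.
D9: not dominated.
Pareto-optimal: D1, D2, D3, D5, D6, D7, D8, D9 → 8.

8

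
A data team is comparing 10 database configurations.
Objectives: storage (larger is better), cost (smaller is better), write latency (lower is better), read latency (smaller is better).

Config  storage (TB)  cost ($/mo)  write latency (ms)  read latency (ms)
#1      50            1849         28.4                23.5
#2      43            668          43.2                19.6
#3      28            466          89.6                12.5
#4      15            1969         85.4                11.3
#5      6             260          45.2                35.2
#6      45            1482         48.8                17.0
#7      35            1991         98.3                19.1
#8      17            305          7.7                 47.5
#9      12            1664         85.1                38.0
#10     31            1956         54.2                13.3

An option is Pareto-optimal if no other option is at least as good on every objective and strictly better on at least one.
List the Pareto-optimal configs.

#1: not dominated (best storage).
#2: not dominated.
#3: not dominated.
#4: not dominated (best read latency).
#5: not dominated (best cost).
#6: not dominated.
#7: dominated by #6 (storage 45≥35, cost 1482≤1991, write latency 48.8≤98.3, read latency 17.0≤19.1).
#8: not dominated (best write latency).
#9: dominated by #2 (storage 43≥12, cost 668≤1664, write latency 43.2≤85.1, read latency 19.6≤38.0).
#10: not dominated.

#1, #2, #3, #4, #5, #6, #8, #10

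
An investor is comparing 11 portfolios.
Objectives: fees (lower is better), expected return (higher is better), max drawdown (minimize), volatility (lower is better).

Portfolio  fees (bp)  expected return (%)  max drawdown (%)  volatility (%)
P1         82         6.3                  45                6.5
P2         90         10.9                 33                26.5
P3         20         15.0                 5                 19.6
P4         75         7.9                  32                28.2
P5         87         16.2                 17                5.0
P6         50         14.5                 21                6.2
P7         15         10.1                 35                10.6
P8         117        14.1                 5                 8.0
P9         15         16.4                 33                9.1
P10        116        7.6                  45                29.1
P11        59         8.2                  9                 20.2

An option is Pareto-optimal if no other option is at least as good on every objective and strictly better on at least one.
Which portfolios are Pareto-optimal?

P3, P5, P6, P8, P9

P1: dominated by P6 (fees 50≤82, expected return 14.5≥6.3, max drawdown 21≤45, volatility 6.2≤6.5).
P2: dominated by P3 (fees 20≤90, expected return 15.0≥10.9, max drawdown 5≤33, volatility 19.6≤26.5).
P3: not dominated.
P4: dominated by P3 (fees 20≤75, expected return 15.0≥7.9, max drawdown 5≤32, volatility 19.6≤28.2).
P5: not dominated (best volatility).
P6: not dominated.
P7: dominated by P9 (fees 15≤15, expected return 16.4≥10.1, max drawdown 33≤35, volatility 9.1≤10.6).
P8: not dominated.
P9: not dominated (best expected return).
P10: dominated by P2 (fees 90≤116, expected return 10.9≥7.6, max drawdown 33≤45, volatility 26.5≤29.1).
P11: dominated by P3 (fees 20≤59, expected return 15.0≥8.2, max drawdown 5≤9, volatility 19.6≤20.2).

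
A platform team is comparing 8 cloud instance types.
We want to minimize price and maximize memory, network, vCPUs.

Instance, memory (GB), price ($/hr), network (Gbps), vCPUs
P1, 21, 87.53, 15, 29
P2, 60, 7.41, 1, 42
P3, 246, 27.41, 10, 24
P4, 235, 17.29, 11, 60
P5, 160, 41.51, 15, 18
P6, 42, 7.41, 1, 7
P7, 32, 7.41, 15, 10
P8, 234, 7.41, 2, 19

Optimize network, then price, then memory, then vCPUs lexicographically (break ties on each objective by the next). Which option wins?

First maximize network: best is 15, kept {P1, P5, P7}.
Then minimize price: best is 7.41, kept {P7}.

P7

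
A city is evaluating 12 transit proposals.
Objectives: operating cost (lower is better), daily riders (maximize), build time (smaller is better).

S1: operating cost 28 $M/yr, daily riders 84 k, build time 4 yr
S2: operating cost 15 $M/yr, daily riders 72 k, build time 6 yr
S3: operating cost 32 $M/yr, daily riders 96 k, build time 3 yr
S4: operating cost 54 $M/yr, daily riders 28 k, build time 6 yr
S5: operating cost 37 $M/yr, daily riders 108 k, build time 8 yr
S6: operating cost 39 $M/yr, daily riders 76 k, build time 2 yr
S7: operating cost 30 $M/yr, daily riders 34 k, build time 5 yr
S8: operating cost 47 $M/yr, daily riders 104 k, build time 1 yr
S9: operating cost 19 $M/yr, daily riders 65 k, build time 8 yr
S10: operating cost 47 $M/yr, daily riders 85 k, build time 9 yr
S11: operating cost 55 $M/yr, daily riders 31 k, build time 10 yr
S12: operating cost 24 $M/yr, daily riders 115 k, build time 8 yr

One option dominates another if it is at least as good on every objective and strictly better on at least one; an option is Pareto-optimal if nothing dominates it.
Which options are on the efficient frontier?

S1: not dominated.
S2: not dominated (best operating cost).
S3: not dominated.
S4: dominated by S1 (operating cost 28≤54, daily riders 84≥28, build time 4≤6).
S5: dominated by S12 (operating cost 24≤37, daily riders 115≥108, build time 8≤8).
S6: not dominated.
S7: dominated by S1 (operating cost 28≤30, daily riders 84≥34, build time 4≤5).
S8: not dominated (best build time).
S9: dominated by S2 (operating cost 15≤19, daily riders 72≥65, build time 6≤8).
S10: dominated by S3 (operating cost 32≤47, daily riders 96≥85, build time 3≤9).
S11: dominated by S1 (operating cost 28≤55, daily riders 84≥31, build time 4≤10).
S12: not dominated (best daily riders).

S1, S2, S3, S6, S8, S12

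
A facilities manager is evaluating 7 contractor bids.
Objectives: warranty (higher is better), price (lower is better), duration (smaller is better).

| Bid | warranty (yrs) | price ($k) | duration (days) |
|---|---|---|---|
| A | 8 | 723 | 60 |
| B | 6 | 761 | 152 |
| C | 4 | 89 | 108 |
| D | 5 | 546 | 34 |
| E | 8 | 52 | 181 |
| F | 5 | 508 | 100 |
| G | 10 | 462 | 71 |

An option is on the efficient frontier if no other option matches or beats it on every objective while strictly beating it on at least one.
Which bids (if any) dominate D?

none

A: worse on price (723 vs 546).
B: worse on price (761 vs 546).
C: worse on warranty (4 vs 5).
E: worse on duration (181 vs 34).
F: worse on duration (100 vs 34).
G: worse on duration (71 vs 34).
No option dominates D.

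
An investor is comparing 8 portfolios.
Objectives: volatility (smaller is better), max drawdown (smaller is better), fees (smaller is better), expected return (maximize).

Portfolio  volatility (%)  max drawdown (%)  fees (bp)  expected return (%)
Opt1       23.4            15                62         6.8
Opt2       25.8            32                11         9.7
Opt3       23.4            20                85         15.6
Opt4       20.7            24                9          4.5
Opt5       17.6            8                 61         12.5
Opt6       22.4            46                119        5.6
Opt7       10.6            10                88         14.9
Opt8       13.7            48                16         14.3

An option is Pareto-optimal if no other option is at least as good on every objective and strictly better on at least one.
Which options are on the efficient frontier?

Opt1: dominated by Opt5 (volatility 17.6≤23.4, max drawdown 8≤15, fees 61≤62, expected return 12.5≥6.8).
Opt2: not dominated.
Opt3: not dominated (best expected return).
Opt4: not dominated (best fees).
Opt5: not dominated (best max drawdown).
Opt6: dominated by Opt5 (volatility 17.6≤22.4, max drawdown 8≤46, fees 61≤119, expected return 12.5≥5.6).
Opt7: not dominated (best volatility).
Opt8: not dominated.

Opt2, Opt3, Opt4, Opt5, Opt7, Opt8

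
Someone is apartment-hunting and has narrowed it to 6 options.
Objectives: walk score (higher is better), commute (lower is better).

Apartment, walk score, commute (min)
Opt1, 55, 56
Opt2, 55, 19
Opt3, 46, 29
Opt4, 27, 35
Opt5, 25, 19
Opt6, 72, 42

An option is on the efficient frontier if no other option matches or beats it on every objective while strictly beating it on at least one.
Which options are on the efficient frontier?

Opt1: dominated by Opt2 (walk score 55≥55, commute 19≤56).
Opt2: not dominated.
Opt3: dominated by Opt2 (walk score 55≥46, commute 19≤29).
Opt4: dominated by Opt2 (walk score 55≥27, commute 19≤35).
Opt5: dominated by Opt2 (walk score 55≥25, commute 19≤19).
Opt6: not dominated (best walk score).

Opt2, Opt6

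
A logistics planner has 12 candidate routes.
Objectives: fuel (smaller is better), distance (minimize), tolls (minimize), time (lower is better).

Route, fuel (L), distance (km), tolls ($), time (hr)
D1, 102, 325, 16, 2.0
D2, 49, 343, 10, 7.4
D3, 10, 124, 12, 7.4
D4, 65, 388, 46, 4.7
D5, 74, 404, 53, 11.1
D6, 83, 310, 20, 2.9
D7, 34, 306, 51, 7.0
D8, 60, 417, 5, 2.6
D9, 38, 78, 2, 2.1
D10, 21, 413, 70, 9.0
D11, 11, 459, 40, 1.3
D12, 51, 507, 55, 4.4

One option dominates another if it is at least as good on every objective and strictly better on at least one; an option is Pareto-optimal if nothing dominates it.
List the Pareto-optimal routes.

D1: not dominated.
D2: dominated by D9 (fuel 38≤49, distance 78≤343, tolls 2≤10, time 2.1≤7.4).
D3: not dominated (best fuel).
D4: dominated by D9 (fuel 38≤65, distance 78≤388, tolls 2≤46, time 2.1≤4.7).
D5: dominated by D2 (fuel 49≤74, distance 343≤404, tolls 10≤53, time 7.4≤11.1).
D6: dominated by D9 (fuel 38≤83, distance 78≤310, tolls 2≤20, time 2.1≤2.9).
D7: not dominated.
D8: dominated by D9 (fuel 38≤60, distance 78≤417, tolls 2≤5, time 2.1≤2.6).
D9: not dominated (best distance).
D10: dominated by D3 (fuel 10≤21, distance 124≤413, tolls 12≤70, time 7.4≤9.0).
D11: not dominated (best time).
D12: dominated by D9 (fuel 38≤51, distance 78≤507, tolls 2≤55, time 2.1≤4.4).

D1, D3, D7, D9, D11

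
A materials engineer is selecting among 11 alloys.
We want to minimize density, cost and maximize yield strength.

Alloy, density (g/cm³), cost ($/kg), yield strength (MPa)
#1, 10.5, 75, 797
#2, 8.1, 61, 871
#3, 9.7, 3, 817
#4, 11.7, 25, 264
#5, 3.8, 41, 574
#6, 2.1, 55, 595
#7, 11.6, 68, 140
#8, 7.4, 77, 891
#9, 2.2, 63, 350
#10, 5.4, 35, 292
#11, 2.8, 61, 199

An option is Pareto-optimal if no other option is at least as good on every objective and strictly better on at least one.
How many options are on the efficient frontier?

#1: dominated by #2 (density 8.1≤10.5, cost 61≤75, yield strength 871≥797).
#2: not dominated.
#3: not dominated (best cost).
#4: dominated by #3 (density 9.7≤11.7, cost 3≤25, yield strength 817≥264).
#5: not dominated.
#6: not dominated (best density).
#7: dominated by #2 (density 8.1≤11.6, cost 61≤68, yield strength 871≥140).
#8: not dominated (best yield strength).
#9: dominated by #6 (density 2.1≤2.2, cost 55≤63, yield strength 595≥350).
#10: not dominated.
#11: dominated by #6 (density 2.1≤2.8, cost 55≤61, yield strength 595≥199).
Pareto-optimal: #2, #3, #5, #6, #8, #10 → 6.

6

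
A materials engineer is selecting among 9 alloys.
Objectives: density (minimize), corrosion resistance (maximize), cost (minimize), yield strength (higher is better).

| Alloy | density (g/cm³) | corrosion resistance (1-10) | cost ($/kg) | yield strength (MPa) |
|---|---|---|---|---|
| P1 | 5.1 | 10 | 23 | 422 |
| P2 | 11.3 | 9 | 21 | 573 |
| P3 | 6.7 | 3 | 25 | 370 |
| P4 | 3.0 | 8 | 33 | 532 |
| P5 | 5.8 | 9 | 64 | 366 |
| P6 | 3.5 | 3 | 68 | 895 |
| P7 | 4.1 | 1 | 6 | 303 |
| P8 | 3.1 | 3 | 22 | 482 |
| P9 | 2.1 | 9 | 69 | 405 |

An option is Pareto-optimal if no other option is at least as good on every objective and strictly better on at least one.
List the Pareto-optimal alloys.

P1: not dominated (best corrosion resistance).
P2: not dominated.
P3: dominated by P1 (density 5.1≤6.7, corrosion resistance 10≥3, cost 23≤25, yield strength 422≥370).
P4: not dominated.
P5: dominated by P1 (density 5.1≤5.8, corrosion resistance 10≥9, cost 23≤64, yield strength 422≥366).
P6: not dominated (best yield strength).
P7: not dominated (best cost).
P8: not dominated.
P9: not dominated (best density).

P1, P2, P4, P6, P7, P8, P9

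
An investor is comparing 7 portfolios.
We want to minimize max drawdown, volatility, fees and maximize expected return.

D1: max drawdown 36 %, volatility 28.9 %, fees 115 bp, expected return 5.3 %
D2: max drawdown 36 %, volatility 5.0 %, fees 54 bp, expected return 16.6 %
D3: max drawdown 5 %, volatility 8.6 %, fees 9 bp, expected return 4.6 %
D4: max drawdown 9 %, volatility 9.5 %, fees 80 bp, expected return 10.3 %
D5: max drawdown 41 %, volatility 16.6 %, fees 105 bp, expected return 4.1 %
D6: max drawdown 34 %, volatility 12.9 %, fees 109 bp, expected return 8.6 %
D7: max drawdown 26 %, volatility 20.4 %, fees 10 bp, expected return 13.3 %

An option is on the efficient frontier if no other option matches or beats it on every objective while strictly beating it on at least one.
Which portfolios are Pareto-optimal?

D2, D3, D4, D7

D1: dominated by D2 (max drawdown 36≤36, volatility 5.0≤28.9, fees 54≤115, expected return 16.6≥5.3).
D2: not dominated (best volatility).
D3: not dominated (best max drawdown).
D4: not dominated.
D5: dominated by D2 (max drawdown 36≤41, volatility 5.0≤16.6, fees 54≤105, expected return 16.6≥4.1).
D6: dominated by D4 (max drawdown 9≤34, volatility 9.5≤12.9, fees 80≤109, expected return 10.3≥8.6).
D7: not dominated.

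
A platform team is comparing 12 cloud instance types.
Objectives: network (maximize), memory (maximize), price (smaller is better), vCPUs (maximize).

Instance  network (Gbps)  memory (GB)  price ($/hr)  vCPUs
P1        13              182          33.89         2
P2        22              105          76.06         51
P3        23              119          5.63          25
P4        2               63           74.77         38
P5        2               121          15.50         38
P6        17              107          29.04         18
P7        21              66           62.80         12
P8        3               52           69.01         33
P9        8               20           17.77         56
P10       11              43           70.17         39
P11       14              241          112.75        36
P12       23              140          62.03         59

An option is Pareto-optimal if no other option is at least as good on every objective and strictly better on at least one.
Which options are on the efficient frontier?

P1: not dominated.
P2: dominated by P12 (network 23≥22, memory 140≥105, price 62.03≤76.06, vCPUs 59≥51).
P3: not dominated (best price).
P4: dominated by P5 (network 2≥2, memory 121≥63, price 15.50≤74.77, vCPUs 38≥38).
P5: not dominated.
P6: dominated by P3 (network 23≥17, memory 119≥107, price 5.63≤29.04, vCPUs 25≥18).
P7: dominated by P3 (network 23≥21, memory 119≥66, price 5.63≤62.80, vCPUs 25≥12).
P8: dominated by P12 (network 23≥3, memory 140≥52, price 62.03≤69.01, vCPUs 59≥33).
P9: not dominated.
P10: dominated by P12 (network 23≥11, memory 140≥43, price 62.03≤70.17, vCPUs 59≥39).
P11: not dominated (best memory).
P12: not dominated (best vCPUs).

P1, P3, P5, P9, P11, P12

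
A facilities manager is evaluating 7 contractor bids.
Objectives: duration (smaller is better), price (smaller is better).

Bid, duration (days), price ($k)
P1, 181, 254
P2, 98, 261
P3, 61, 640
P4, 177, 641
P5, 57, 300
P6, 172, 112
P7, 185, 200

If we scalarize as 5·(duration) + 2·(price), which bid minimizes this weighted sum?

P1: 5·181 + 2·254 = 1413
P2: 5·98 + 2·261 = 1012
P3: 5·61 + 2·640 = 1585
P4: 5·177 + 2·641 = 2167
P5: 5·57 + 2·300 = 885
P6: 5·172 + 2·112 = 1084
P7: 5·185 + 2·200 = 1325
Lowest: P5 at 885.

P5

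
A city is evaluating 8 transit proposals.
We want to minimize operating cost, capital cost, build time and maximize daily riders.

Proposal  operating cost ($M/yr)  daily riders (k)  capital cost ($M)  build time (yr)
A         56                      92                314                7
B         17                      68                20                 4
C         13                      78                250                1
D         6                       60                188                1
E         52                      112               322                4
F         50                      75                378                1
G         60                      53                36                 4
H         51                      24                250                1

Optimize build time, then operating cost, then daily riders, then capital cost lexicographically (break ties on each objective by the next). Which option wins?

First minimize build time: best is 1, kept {C, D, F, H}.
Then minimize operating cost: best is 6, kept {D}.

D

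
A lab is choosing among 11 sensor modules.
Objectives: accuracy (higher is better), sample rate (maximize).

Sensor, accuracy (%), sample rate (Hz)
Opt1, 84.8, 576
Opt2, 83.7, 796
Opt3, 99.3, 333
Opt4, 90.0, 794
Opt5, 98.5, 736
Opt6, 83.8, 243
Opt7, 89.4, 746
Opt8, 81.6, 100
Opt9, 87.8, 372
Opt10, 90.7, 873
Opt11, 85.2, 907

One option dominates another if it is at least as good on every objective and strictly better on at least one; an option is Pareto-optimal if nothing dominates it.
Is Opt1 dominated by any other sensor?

Yes

Opt4 vs Opt1: accuracy 90.0≥84.8, sample rate 794≥576 — Opt4 is at least as good on every objective and strictly better on at least one, so Opt4 dominates Opt1.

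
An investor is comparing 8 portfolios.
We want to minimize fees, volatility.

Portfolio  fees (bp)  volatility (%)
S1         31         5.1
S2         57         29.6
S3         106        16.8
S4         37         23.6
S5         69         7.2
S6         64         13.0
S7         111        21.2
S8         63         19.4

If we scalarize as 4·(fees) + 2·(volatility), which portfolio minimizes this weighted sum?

S1: 4·31 + 2·5.1 = 134.2
S2: 4·57 + 2·29.6 = 287.2
S3: 4·106 + 2·16.8 = 457.6
S4: 4·37 + 2·23.6 = 195.2
S5: 4·69 + 2·7.2 = 290.4
S6: 4·64 + 2·13.0 = 282.0
S7: 4·111 + 2·21.2 = 486.4
S8: 4·63 + 2·19.4 = 290.8
Lowest: S1 at 134.2.

S1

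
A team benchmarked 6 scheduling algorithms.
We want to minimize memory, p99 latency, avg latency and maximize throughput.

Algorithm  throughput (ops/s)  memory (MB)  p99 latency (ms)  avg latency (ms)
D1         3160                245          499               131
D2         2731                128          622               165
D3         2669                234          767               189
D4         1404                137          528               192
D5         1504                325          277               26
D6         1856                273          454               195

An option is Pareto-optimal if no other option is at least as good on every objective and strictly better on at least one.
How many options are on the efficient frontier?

5

D1: not dominated (best throughput).
D2: not dominated (best memory).
D3: dominated by D2 (throughput 2731≥2669, memory 128≤234, p99 latency 622≤767, avg latency 165≤189).
D4: not dominated.
D5: not dominated (best p99 latency).
D6: not dominated.
Pareto-optimal: D1, D2, D4, D5, D6 → 5.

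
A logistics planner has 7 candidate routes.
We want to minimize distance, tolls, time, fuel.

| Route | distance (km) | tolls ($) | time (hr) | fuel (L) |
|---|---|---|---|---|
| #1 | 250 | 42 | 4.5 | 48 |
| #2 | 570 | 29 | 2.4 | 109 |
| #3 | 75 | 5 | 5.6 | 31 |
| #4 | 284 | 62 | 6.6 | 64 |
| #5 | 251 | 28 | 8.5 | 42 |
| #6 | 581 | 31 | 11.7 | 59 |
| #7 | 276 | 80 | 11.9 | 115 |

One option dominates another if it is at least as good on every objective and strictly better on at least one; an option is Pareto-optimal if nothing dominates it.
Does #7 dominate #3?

#7 vs #3: #7 is worse on distance (276 vs 75), so it does not dominate #3.

No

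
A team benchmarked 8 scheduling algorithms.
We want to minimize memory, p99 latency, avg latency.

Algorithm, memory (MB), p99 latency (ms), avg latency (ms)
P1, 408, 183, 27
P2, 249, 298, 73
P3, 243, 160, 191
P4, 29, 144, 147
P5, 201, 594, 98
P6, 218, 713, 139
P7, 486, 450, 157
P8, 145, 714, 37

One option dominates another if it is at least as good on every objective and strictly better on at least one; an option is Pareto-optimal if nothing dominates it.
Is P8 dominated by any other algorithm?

P1: worse on memory (408 vs 145).
P2: worse on memory (249 vs 145).
P3: worse on memory (243 vs 145).
P4: worse on avg latency (147 vs 37).
P5: worse on memory (201 vs 145).
P6: worse on memory (218 vs 145).
P7: worse on memory (486 vs 145).
No option is at least as good as P8 on every objective and strictly better on one.

No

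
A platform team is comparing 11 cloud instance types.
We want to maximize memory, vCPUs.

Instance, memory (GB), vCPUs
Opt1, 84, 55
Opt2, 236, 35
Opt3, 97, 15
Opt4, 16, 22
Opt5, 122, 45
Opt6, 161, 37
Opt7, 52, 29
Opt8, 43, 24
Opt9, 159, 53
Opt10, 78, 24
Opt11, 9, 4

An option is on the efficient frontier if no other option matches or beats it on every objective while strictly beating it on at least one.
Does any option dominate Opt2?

Opt1: worse on memory (84 vs 236).
Opt3: worse on memory (97 vs 236).
Opt4: worse on memory (16 vs 236).
Opt5: worse on memory (122 vs 236).
Opt6: worse on memory (161 vs 236).
Opt7: worse on memory (52 vs 236).
Opt8: worse on memory (43 vs 236).
Opt9: worse on memory (159 vs 236).
Opt10: worse on memory (78 vs 236).
Opt11: worse on memory (9 vs 236).
No option is at least as good as Opt2 on every objective and strictly better on one.

No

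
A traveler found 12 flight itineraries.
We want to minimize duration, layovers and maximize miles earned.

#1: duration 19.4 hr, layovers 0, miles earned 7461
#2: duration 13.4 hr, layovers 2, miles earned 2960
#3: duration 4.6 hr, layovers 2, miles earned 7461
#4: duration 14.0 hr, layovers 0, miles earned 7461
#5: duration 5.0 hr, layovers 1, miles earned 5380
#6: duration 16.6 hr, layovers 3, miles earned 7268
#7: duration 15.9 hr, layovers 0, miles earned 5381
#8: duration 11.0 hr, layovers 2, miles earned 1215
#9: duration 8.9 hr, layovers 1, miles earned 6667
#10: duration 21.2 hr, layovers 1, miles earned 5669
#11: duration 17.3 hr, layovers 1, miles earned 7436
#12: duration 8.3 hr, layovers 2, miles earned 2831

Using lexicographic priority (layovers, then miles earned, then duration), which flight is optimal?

First minimize layovers: best is 0, kept {#1, #4, #7}.
Then maximize miles earned: best is 7461, kept {#1, #4}.
Then minimize duration: best is 14.0, kept {#4}.

#4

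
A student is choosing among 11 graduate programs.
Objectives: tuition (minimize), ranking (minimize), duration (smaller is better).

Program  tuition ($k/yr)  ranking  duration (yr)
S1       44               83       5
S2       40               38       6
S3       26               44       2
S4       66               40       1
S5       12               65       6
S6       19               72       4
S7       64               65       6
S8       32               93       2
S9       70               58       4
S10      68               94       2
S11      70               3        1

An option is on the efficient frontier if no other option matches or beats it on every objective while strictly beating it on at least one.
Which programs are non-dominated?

S1: dominated by S3 (tuition 26≤44, ranking 44≤83, duration 2≤5).
S2: not dominated.
S3: not dominated.
S4: not dominated.
S5: not dominated (best tuition).
S6: not dominated.
S7: dominated by S2 (tuition 40≤64, ranking 38≤65, duration 6≤6).
S8: dominated by S3 (tuition 26≤32, ranking 44≤93, duration 2≤2).
S9: dominated by S3 (tuition 26≤70, ranking 44≤58, duration 2≤4).
S10: dominated by S3 (tuition 26≤68, ranking 44≤94, duration 2≤2).
S11: not dominated (best ranking).

S2, S3, S4, S5, S6, S11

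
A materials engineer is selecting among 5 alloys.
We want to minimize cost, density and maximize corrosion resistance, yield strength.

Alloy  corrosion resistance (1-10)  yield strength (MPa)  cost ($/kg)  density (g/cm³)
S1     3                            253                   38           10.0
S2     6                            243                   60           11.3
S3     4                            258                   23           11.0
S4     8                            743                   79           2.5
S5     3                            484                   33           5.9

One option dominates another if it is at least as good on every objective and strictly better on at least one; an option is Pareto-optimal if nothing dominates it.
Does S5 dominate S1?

Yes

S5 vs S1: corrosion resistance 3≥3, yield strength 484≥253, cost 33≤38, density 5.9≤10.0 — S5 is at least as good on every objective with at least one strict improvement.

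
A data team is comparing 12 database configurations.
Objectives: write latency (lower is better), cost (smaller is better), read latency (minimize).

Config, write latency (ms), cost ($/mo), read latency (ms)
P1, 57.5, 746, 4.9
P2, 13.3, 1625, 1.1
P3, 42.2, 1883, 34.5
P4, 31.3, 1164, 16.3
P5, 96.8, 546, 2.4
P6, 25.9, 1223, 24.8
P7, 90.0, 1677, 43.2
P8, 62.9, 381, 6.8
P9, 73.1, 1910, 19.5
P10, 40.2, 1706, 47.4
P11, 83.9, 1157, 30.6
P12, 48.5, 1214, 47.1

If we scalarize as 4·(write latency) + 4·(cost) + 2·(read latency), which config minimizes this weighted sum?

P1: 4·57.5 + 4·746 + 2·4.9 = 3223.8
P2: 4·13.3 + 4·1625 + 2·1.1 = 6555.4
P3: 4·42.2 + 4·1883 + 2·34.5 = 7769.8
P4: 4·31.3 + 4·1164 + 2·16.3 = 4813.8
P5: 4·96.8 + 4·546 + 2·2.4 = 2576.0
P6: 4·25.9 + 4·1223 + 2·24.8 = 5045.2
P7: 4·90.0 + 4·1677 + 2·43.2 = 7154.4
P8: 4·62.9 + 4·381 + 2·6.8 = 1789.2
P9: 4·73.1 + 4·1910 + 2·19.5 = 7971.4
P10: 4·40.2 + 4·1706 + 2·47.4 = 7079.6
P11: 4·83.9 + 4·1157 + 2·30.6 = 5024.8
P12: 4·48.5 + 4·1214 + 2·47.1 = 5144.2
Lowest: P8 at 1789.2.

P8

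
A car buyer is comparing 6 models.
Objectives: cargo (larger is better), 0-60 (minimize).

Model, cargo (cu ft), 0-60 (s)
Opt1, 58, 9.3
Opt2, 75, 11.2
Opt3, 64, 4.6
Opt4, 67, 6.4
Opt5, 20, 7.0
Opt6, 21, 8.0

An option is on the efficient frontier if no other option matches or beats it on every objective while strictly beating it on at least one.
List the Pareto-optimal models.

Opt1: dominated by Opt3 (cargo 64≥58, 0-60 4.6≤9.3).
Opt2: not dominated (best cargo).
Opt3: not dominated (best 0-60).
Opt4: not dominated.
Opt5: dominated by Opt3 (cargo 64≥20, 0-60 4.6≤7.0).
Opt6: dominated by Opt3 (cargo 64≥21, 0-60 4.6≤8.0).

Opt2, Opt3, Opt4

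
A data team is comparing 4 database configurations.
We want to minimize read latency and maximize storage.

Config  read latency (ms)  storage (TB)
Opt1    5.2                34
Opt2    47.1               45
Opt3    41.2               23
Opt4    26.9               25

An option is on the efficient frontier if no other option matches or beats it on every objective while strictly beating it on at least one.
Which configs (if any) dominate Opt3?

Opt1: read latency 5.2≤41.2, storage 34≥23 — dominates Opt3.
Opt4: read latency 26.9≤41.2, storage 25≥23 — dominates Opt3.
Others (Opt2) are each worse than Opt3 on at least one objective.

Opt1, Opt4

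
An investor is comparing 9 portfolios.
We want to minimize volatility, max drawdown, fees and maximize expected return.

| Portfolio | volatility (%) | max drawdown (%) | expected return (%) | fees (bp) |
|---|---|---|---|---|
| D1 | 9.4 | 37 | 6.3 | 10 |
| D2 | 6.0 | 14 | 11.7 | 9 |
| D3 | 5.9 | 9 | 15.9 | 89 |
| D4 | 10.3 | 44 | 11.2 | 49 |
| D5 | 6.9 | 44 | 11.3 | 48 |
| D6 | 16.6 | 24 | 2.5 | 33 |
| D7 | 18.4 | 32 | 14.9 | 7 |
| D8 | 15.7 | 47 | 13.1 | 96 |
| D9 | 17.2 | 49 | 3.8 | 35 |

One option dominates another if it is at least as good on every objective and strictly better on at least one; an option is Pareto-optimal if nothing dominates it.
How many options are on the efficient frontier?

3

D1: dominated by D2 (volatility 6.0≤9.4, max drawdown 14≤37, expected return 11.7≥6.3, fees 9≤10).
D2: not dominated.
D3: not dominated (best volatility).
D4: dominated by D2 (volatility 6.0≤10.3, max drawdown 14≤44, expected return 11.7≥11.2, fees 9≤49).
D5: dominated by D2 (volatility 6.0≤6.9, max drawdown 14≤44, expected return 11.7≥11.3, fees 9≤48).
D6: dominated by D2 (volatility 6.0≤16.6, max drawdown 14≤24, expected return 11.7≥2.5, fees 9≤33).
D7: not dominated (best fees).
D8: dominated by D3 (volatility 5.9≤15.7, max drawdown 9≤47, expected return 15.9≥13.1, fees 89≤96).
D9: dominated by D1 (volatility 9.4≤17.2, max drawdown 37≤49, expected return 6.3≥3.8, fees 10≤35).
Pareto-optimal: D2, D3, D7 → 3.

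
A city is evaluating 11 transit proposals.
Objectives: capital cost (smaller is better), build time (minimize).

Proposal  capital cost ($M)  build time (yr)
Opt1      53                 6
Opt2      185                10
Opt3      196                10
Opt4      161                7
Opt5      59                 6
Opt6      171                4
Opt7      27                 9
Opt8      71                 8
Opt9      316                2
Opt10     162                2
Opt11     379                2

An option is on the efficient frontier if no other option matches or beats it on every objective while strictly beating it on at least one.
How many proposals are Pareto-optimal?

Opt1: not dominated.
Opt2: dominated by Opt1 (capital cost 53≤185, build time 6≤10).
Opt3: dominated by Opt1 (capital cost 53≤196, build time 6≤10).
Opt4: dominated by Opt1 (capital cost 53≤161, build time 6≤7).
Opt5: dominated by Opt1 (capital cost 53≤59, build time 6≤6).
Opt6: dominated by Opt10 (capital cost 162≤171, build time 2≤4).
Opt7: not dominated (best capital cost).
Opt8: dominated by Opt1 (capital cost 53≤71, build time 6≤8).
Opt9: dominated by Opt10 (capital cost 162≤316, build time 2≤2).
Opt10: not dominated.
Opt11: dominated by Opt9 (capital cost 316≤379, build time 2≤2).
Pareto-optimal: Opt1, Opt7, Opt10 → 3.

3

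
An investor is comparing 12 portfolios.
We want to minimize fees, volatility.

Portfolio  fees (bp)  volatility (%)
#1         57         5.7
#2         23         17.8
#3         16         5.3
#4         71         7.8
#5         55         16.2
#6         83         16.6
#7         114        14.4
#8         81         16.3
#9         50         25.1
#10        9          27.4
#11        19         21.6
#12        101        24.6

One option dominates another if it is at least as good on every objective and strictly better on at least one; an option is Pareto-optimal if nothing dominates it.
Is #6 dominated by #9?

No

#9 vs #6: #9 is worse on volatility (25.1 vs 16.6), so it does not dominate #6.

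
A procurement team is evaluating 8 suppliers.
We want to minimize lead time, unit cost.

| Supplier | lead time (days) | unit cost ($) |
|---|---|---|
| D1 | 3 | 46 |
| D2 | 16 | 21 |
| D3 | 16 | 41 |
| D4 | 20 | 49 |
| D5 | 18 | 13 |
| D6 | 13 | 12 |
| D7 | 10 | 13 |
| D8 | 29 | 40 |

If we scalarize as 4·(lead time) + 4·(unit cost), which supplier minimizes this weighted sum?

D7

D1: 4·3 + 4·46 = 196
D2: 4·16 + 4·21 = 148
D3: 4·16 + 4·41 = 228
D4: 4·20 + 4·49 = 276
D5: 4·18 + 4·13 = 124
D6: 4·13 + 4·12 = 100
D7: 4·10 + 4·13 = 92
D8: 4·29 + 4·40 = 276
Lowest: D7 at 92.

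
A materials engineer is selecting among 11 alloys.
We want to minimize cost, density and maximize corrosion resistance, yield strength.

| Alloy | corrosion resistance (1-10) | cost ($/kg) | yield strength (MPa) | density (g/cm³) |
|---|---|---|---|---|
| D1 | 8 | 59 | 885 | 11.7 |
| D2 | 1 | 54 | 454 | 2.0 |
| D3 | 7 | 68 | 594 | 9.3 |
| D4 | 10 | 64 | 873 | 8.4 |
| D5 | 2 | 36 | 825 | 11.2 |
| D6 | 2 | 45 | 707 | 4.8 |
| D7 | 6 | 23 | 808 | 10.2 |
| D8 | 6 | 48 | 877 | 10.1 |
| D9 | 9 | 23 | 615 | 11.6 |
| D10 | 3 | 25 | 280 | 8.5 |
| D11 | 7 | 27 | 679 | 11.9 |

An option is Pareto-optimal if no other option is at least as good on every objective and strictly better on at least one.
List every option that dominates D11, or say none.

D1: worse on cost (59 vs 27).
D2: worse on corrosion resistance (1 vs 7).
D3: worse on cost (68 vs 27).
D4: worse on cost (64 vs 27).
D5: worse on corrosion resistance (2 vs 7).
D6: worse on corrosion resistance (2 vs 7).
D7: worse on corrosion resistance (6 vs 7).
D8: worse on corrosion resistance (6 vs 7).
D9: worse on yield strength (615 vs 679).
D10: worse on corrosion resistance (3 vs 7).
No option dominates D11.

none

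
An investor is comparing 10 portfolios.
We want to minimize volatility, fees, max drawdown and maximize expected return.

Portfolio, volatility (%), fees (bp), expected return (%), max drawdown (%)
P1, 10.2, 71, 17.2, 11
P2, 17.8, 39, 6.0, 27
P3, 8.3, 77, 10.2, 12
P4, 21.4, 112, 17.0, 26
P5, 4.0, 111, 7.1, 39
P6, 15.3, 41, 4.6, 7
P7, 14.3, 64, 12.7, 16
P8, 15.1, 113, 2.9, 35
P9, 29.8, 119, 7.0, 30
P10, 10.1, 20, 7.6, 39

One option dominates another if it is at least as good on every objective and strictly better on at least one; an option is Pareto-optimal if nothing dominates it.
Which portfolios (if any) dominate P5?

P1: worse on volatility (10.2 vs 4.0).
P2: worse on volatility (17.8 vs 4.0).
P3: worse on volatility (8.3 vs 4.0).
P4: worse on volatility (21.4 vs 4.0).
P6: worse on volatility (15.3 vs 4.0).
P7: worse on volatility (14.3 vs 4.0).
P8: worse on volatility (15.1 vs 4.0).
P9: worse on volatility (29.8 vs 4.0).
P10: worse on volatility (10.1 vs 4.0).
No option dominates P5.

none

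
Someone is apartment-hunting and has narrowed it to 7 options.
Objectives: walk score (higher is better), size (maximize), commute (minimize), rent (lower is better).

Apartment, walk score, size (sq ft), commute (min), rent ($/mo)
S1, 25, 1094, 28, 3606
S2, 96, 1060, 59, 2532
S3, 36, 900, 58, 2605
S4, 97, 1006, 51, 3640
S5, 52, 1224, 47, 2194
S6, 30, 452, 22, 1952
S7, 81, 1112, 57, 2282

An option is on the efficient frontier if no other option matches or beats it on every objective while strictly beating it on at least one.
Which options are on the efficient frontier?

S1, S2, S4, S5, S6, S7

S1: not dominated.
S2: not dominated.
S3: dominated by S5 (walk score 52≥36, size 1224≥900, commute 47≤58, rent 2194≤2605).
S4: not dominated (best walk score).
S5: not dominated (best size).
S6: not dominated (best commute).
S7: not dominated.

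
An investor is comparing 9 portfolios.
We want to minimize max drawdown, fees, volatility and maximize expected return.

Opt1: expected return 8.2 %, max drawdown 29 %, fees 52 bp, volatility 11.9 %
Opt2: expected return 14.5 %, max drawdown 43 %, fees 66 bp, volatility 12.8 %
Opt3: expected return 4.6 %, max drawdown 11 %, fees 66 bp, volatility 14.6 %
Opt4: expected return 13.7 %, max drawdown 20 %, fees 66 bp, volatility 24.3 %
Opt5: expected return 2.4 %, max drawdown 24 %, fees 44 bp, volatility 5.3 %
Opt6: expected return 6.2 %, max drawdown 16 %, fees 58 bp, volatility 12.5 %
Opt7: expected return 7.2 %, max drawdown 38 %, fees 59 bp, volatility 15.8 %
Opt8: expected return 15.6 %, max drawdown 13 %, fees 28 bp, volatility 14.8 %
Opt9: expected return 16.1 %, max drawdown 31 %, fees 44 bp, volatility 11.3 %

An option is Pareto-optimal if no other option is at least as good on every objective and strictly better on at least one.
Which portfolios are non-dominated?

Opt1: not dominated.
Opt2: dominated by Opt9 (expected return 16.1≥14.5, max drawdown 31≤43, fees 44≤66, volatility 11.3≤12.8).
Opt3: not dominated (best max drawdown).
Opt4: dominated by Opt8 (expected return 15.6≥13.7, max drawdown 13≤20, fees 28≤66, volatility 14.8≤24.3).
Opt5: not dominated (best volatility).
Opt6: not dominated.
Opt7: dominated by Opt1 (expected return 8.2≥7.2, max drawdown 29≤38, fees 52≤59, volatility 11.9≤15.8).
Opt8: not dominated (best fees).
Opt9: not dominated (best expected return).

Opt1, Opt3, Opt5, Opt6, Opt8, Opt9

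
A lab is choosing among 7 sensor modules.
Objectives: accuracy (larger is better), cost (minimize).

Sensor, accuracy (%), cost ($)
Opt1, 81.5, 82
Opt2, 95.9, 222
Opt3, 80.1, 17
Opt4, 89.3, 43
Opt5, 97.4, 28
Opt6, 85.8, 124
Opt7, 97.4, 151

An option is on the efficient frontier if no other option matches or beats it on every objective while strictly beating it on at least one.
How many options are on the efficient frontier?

Opt1: dominated by Opt4 (accuracy 89.3≥81.5, cost 43≤82).
Opt2: dominated by Opt5 (accuracy 97.4≥95.9, cost 28≤222).
Opt3: not dominated (best cost).
Opt4: dominated by Opt5 (accuracy 97.4≥89.3, cost 28≤43).
Opt5: not dominated.
Opt6: dominated by Opt4 (accuracy 89.3≥85.8, cost 43≤124).
Opt7: dominated by Opt5 (accuracy 97.4≥97.4, cost 28≤151).
Pareto-optimal: Opt3, Opt5 → 2.

2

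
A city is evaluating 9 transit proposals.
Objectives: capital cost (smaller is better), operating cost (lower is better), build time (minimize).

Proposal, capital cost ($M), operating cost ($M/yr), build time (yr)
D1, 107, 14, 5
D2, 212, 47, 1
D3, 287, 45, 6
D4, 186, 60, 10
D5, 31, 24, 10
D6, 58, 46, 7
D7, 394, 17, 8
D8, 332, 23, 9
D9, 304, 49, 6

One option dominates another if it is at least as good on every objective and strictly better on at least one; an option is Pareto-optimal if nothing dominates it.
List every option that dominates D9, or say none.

D1, D2, D3

D1: capital cost 107≤304, operating cost 14≤49, build time 5≤6 — dominates D9.
D2: capital cost 212≤304, operating cost 47≤49, build time 1≤6 — dominates D9.
D3: capital cost 287≤304, operating cost 45≤49, build time 6≤6 — dominates D9.
Others (D4, D5, D6, D7, D8) are each worse than D9 on at least one objective.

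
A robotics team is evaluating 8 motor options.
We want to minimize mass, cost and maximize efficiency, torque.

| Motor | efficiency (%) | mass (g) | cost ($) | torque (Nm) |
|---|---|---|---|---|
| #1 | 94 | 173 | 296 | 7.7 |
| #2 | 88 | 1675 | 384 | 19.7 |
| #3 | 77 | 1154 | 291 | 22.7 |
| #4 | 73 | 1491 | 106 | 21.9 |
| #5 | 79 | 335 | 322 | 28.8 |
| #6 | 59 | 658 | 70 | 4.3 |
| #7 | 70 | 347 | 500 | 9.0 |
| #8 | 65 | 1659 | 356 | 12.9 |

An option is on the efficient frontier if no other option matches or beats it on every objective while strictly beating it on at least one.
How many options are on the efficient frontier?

6

#1: not dominated (best efficiency).
#2: not dominated.
#3: not dominated.
#4: not dominated.
#5: not dominated (best torque).
#6: not dominated (best cost).
#7: dominated by #5 (efficiency 79≥70, mass 335≤347, cost 322≤500, torque 28.8≥9.0).
#8: dominated by #3 (efficiency 77≥65, mass 1154≤1659, cost 291≤356, torque 22.7≥12.9).
Pareto-optimal: #1, #2, #3, #4, #5, #6 → 6.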